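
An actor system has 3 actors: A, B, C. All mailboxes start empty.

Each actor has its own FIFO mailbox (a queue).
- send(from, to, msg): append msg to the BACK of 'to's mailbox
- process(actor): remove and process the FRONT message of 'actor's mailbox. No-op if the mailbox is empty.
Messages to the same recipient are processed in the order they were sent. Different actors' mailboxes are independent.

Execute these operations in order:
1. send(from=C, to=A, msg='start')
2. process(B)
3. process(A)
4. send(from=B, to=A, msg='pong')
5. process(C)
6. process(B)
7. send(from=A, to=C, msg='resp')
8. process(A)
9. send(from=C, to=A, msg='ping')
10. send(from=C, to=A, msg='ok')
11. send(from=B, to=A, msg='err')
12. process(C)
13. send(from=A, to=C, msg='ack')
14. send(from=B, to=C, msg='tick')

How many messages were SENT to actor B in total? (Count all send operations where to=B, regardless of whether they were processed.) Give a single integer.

After 1 (send(from=C, to=A, msg='start')): A:[start] B:[] C:[]
After 2 (process(B)): A:[start] B:[] C:[]
After 3 (process(A)): A:[] B:[] C:[]
After 4 (send(from=B, to=A, msg='pong')): A:[pong] B:[] C:[]
After 5 (process(C)): A:[pong] B:[] C:[]
After 6 (process(B)): A:[pong] B:[] C:[]
After 7 (send(from=A, to=C, msg='resp')): A:[pong] B:[] C:[resp]
After 8 (process(A)): A:[] B:[] C:[resp]
After 9 (send(from=C, to=A, msg='ping')): A:[ping] B:[] C:[resp]
After 10 (send(from=C, to=A, msg='ok')): A:[ping,ok] B:[] C:[resp]
After 11 (send(from=B, to=A, msg='err')): A:[ping,ok,err] B:[] C:[resp]
After 12 (process(C)): A:[ping,ok,err] B:[] C:[]
After 13 (send(from=A, to=C, msg='ack')): A:[ping,ok,err] B:[] C:[ack]
After 14 (send(from=B, to=C, msg='tick')): A:[ping,ok,err] B:[] C:[ack,tick]

Answer: 0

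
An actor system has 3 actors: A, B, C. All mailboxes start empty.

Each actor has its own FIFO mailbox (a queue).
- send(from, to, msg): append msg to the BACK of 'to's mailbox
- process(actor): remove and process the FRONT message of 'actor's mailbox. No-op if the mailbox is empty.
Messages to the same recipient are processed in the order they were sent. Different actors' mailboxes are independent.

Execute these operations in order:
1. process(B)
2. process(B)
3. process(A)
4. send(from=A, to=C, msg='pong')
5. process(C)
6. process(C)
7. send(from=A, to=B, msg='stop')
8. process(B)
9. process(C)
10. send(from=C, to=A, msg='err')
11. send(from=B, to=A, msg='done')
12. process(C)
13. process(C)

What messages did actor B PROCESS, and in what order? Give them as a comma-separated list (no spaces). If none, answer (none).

After 1 (process(B)): A:[] B:[] C:[]
After 2 (process(B)): A:[] B:[] C:[]
After 3 (process(A)): A:[] B:[] C:[]
After 4 (send(from=A, to=C, msg='pong')): A:[] B:[] C:[pong]
After 5 (process(C)): A:[] B:[] C:[]
After 6 (process(C)): A:[] B:[] C:[]
After 7 (send(from=A, to=B, msg='stop')): A:[] B:[stop] C:[]
After 8 (process(B)): A:[] B:[] C:[]
After 9 (process(C)): A:[] B:[] C:[]
After 10 (send(from=C, to=A, msg='err')): A:[err] B:[] C:[]
After 11 (send(from=B, to=A, msg='done')): A:[err,done] B:[] C:[]
After 12 (process(C)): A:[err,done] B:[] C:[]
After 13 (process(C)): A:[err,done] B:[] C:[]

Answer: stop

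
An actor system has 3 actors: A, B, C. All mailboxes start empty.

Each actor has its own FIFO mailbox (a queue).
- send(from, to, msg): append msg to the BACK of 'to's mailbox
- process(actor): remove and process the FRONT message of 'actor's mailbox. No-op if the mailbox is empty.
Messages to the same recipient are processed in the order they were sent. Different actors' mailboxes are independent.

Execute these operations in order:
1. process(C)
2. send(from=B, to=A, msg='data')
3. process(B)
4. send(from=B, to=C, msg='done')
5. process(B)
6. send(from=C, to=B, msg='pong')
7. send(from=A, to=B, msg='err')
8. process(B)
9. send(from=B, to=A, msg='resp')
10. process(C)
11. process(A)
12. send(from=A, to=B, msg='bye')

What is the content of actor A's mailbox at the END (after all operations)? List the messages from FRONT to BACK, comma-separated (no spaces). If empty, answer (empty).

Answer: resp

Derivation:
After 1 (process(C)): A:[] B:[] C:[]
After 2 (send(from=B, to=A, msg='data')): A:[data] B:[] C:[]
After 3 (process(B)): A:[data] B:[] C:[]
After 4 (send(from=B, to=C, msg='done')): A:[data] B:[] C:[done]
After 5 (process(B)): A:[data] B:[] C:[done]
After 6 (send(from=C, to=B, msg='pong')): A:[data] B:[pong] C:[done]
After 7 (send(from=A, to=B, msg='err')): A:[data] B:[pong,err] C:[done]
After 8 (process(B)): A:[data] B:[err] C:[done]
After 9 (send(from=B, to=A, msg='resp')): A:[data,resp] B:[err] C:[done]
After 10 (process(C)): A:[data,resp] B:[err] C:[]
After 11 (process(A)): A:[resp] B:[err] C:[]
After 12 (send(from=A, to=B, msg='bye')): A:[resp] B:[err,bye] C:[]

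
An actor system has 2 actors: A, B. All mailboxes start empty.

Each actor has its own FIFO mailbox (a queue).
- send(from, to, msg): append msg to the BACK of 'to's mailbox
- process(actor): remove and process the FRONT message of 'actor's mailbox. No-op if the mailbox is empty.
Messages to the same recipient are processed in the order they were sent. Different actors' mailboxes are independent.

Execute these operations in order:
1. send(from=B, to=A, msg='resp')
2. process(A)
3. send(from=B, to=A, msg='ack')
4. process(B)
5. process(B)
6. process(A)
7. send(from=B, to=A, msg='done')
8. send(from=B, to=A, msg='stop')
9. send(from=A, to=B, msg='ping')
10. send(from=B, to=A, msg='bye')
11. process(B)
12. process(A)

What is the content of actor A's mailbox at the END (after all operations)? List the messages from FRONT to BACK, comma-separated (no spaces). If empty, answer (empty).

Answer: stop,bye

Derivation:
After 1 (send(from=B, to=A, msg='resp')): A:[resp] B:[]
After 2 (process(A)): A:[] B:[]
After 3 (send(from=B, to=A, msg='ack')): A:[ack] B:[]
After 4 (process(B)): A:[ack] B:[]
After 5 (process(B)): A:[ack] B:[]
After 6 (process(A)): A:[] B:[]
After 7 (send(from=B, to=A, msg='done')): A:[done] B:[]
After 8 (send(from=B, to=A, msg='stop')): A:[done,stop] B:[]
After 9 (send(from=A, to=B, msg='ping')): A:[done,stop] B:[ping]
After 10 (send(from=B, to=A, msg='bye')): A:[done,stop,bye] B:[ping]
After 11 (process(B)): A:[done,stop,bye] B:[]
After 12 (process(A)): A:[stop,bye] B:[]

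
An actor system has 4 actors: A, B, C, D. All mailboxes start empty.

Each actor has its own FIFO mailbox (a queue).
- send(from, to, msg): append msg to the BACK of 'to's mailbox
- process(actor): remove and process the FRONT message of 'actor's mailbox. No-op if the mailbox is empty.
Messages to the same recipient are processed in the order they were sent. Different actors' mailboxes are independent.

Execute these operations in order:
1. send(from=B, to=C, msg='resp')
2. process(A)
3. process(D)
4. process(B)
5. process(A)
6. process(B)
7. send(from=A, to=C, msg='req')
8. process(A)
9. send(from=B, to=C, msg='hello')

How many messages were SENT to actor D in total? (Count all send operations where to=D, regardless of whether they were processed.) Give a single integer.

Answer: 0

Derivation:
After 1 (send(from=B, to=C, msg='resp')): A:[] B:[] C:[resp] D:[]
After 2 (process(A)): A:[] B:[] C:[resp] D:[]
After 3 (process(D)): A:[] B:[] C:[resp] D:[]
After 4 (process(B)): A:[] B:[] C:[resp] D:[]
After 5 (process(A)): A:[] B:[] C:[resp] D:[]
After 6 (process(B)): A:[] B:[] C:[resp] D:[]
After 7 (send(from=A, to=C, msg='req')): A:[] B:[] C:[resp,req] D:[]
After 8 (process(A)): A:[] B:[] C:[resp,req] D:[]
After 9 (send(from=B, to=C, msg='hello')): A:[] B:[] C:[resp,req,hello] D:[]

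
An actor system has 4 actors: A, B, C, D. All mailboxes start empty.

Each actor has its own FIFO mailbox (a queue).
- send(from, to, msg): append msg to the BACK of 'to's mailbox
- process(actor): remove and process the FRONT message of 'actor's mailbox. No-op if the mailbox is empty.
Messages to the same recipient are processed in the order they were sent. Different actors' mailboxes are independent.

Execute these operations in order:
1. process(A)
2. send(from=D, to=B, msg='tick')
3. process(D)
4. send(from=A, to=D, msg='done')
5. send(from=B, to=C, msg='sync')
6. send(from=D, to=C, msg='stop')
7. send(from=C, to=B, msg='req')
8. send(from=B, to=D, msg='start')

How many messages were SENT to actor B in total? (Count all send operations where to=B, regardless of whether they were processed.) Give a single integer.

Answer: 2

Derivation:
After 1 (process(A)): A:[] B:[] C:[] D:[]
After 2 (send(from=D, to=B, msg='tick')): A:[] B:[tick] C:[] D:[]
After 3 (process(D)): A:[] B:[tick] C:[] D:[]
After 4 (send(from=A, to=D, msg='done')): A:[] B:[tick] C:[] D:[done]
After 5 (send(from=B, to=C, msg='sync')): A:[] B:[tick] C:[sync] D:[done]
After 6 (send(from=D, to=C, msg='stop')): A:[] B:[tick] C:[sync,stop] D:[done]
After 7 (send(from=C, to=B, msg='req')): A:[] B:[tick,req] C:[sync,stop] D:[done]
After 8 (send(from=B, to=D, msg='start')): A:[] B:[tick,req] C:[sync,stop] D:[done,start]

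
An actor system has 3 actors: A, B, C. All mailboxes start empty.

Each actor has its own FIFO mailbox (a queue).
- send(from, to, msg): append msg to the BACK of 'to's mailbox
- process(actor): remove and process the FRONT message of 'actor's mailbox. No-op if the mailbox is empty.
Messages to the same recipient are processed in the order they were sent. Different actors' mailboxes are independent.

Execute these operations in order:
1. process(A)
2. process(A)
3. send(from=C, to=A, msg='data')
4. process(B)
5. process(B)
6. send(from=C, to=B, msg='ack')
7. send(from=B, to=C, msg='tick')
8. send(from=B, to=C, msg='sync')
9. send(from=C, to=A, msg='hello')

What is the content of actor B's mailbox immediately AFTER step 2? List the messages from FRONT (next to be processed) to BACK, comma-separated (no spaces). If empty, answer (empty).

After 1 (process(A)): A:[] B:[] C:[]
After 2 (process(A)): A:[] B:[] C:[]

(empty)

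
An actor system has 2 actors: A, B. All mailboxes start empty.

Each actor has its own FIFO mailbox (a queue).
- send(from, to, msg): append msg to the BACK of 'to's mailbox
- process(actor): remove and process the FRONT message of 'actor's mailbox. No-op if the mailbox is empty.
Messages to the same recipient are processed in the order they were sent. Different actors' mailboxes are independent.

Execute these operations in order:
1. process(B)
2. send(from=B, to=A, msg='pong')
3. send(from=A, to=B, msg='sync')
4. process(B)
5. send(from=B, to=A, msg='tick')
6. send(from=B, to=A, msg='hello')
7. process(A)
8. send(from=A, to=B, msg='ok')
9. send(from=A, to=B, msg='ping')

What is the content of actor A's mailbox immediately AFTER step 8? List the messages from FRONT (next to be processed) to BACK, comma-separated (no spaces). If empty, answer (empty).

After 1 (process(B)): A:[] B:[]
After 2 (send(from=B, to=A, msg='pong')): A:[pong] B:[]
After 3 (send(from=A, to=B, msg='sync')): A:[pong] B:[sync]
After 4 (process(B)): A:[pong] B:[]
After 5 (send(from=B, to=A, msg='tick')): A:[pong,tick] B:[]
After 6 (send(from=B, to=A, msg='hello')): A:[pong,tick,hello] B:[]
After 7 (process(A)): A:[tick,hello] B:[]
After 8 (send(from=A, to=B, msg='ok')): A:[tick,hello] B:[ok]

tick,hello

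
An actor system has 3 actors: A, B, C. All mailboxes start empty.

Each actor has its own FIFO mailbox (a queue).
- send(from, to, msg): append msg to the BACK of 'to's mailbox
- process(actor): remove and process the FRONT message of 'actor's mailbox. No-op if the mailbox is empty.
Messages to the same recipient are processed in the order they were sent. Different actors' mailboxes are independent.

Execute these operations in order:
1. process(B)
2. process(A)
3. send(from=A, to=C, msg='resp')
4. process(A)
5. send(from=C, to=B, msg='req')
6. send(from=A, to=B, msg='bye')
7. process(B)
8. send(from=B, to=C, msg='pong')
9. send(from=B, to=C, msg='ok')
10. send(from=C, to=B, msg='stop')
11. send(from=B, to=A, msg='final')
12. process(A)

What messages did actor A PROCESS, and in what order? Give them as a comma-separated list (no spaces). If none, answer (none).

Answer: final

Derivation:
After 1 (process(B)): A:[] B:[] C:[]
After 2 (process(A)): A:[] B:[] C:[]
After 3 (send(from=A, to=C, msg='resp')): A:[] B:[] C:[resp]
After 4 (process(A)): A:[] B:[] C:[resp]
After 5 (send(from=C, to=B, msg='req')): A:[] B:[req] C:[resp]
After 6 (send(from=A, to=B, msg='bye')): A:[] B:[req,bye] C:[resp]
After 7 (process(B)): A:[] B:[bye] C:[resp]
After 8 (send(from=B, to=C, msg='pong')): A:[] B:[bye] C:[resp,pong]
After 9 (send(from=B, to=C, msg='ok')): A:[] B:[bye] C:[resp,pong,ok]
After 10 (send(from=C, to=B, msg='stop')): A:[] B:[bye,stop] C:[resp,pong,ok]
After 11 (send(from=B, to=A, msg='final')): A:[final] B:[bye,stop] C:[resp,pong,ok]
After 12 (process(A)): A:[] B:[bye,stop] C:[resp,pong,ok]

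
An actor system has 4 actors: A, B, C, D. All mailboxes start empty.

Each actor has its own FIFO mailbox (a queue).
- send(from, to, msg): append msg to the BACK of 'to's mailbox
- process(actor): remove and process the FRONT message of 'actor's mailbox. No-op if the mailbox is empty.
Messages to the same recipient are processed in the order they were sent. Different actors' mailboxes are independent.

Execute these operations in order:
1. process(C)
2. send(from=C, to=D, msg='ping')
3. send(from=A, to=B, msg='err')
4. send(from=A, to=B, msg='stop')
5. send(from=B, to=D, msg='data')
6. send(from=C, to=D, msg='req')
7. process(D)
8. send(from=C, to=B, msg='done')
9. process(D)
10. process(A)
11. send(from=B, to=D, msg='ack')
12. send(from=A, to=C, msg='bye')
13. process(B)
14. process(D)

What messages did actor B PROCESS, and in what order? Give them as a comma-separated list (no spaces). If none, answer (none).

After 1 (process(C)): A:[] B:[] C:[] D:[]
After 2 (send(from=C, to=D, msg='ping')): A:[] B:[] C:[] D:[ping]
After 3 (send(from=A, to=B, msg='err')): A:[] B:[err] C:[] D:[ping]
After 4 (send(from=A, to=B, msg='stop')): A:[] B:[err,stop] C:[] D:[ping]
After 5 (send(from=B, to=D, msg='data')): A:[] B:[err,stop] C:[] D:[ping,data]
After 6 (send(from=C, to=D, msg='req')): A:[] B:[err,stop] C:[] D:[ping,data,req]
After 7 (process(D)): A:[] B:[err,stop] C:[] D:[data,req]
After 8 (send(from=C, to=B, msg='done')): A:[] B:[err,stop,done] C:[] D:[data,req]
After 9 (process(D)): A:[] B:[err,stop,done] C:[] D:[req]
After 10 (process(A)): A:[] B:[err,stop,done] C:[] D:[req]
After 11 (send(from=B, to=D, msg='ack')): A:[] B:[err,stop,done] C:[] D:[req,ack]
After 12 (send(from=A, to=C, msg='bye')): A:[] B:[err,stop,done] C:[bye] D:[req,ack]
After 13 (process(B)): A:[] B:[stop,done] C:[bye] D:[req,ack]
After 14 (process(D)): A:[] B:[stop,done] C:[bye] D:[ack]

Answer: err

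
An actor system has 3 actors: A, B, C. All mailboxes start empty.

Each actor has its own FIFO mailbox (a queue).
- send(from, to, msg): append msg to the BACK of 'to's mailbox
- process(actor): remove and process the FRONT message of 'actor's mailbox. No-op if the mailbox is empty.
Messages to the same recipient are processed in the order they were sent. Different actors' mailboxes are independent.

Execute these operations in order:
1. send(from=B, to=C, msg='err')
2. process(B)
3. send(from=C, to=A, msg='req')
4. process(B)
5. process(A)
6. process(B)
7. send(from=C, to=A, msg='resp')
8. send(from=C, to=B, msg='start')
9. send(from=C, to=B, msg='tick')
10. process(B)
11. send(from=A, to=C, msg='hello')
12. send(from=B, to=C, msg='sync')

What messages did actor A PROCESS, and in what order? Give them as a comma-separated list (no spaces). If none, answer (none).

Answer: req

Derivation:
After 1 (send(from=B, to=C, msg='err')): A:[] B:[] C:[err]
After 2 (process(B)): A:[] B:[] C:[err]
After 3 (send(from=C, to=A, msg='req')): A:[req] B:[] C:[err]
After 4 (process(B)): A:[req] B:[] C:[err]
After 5 (process(A)): A:[] B:[] C:[err]
After 6 (process(B)): A:[] B:[] C:[err]
After 7 (send(from=C, to=A, msg='resp')): A:[resp] B:[] C:[err]
After 8 (send(from=C, to=B, msg='start')): A:[resp] B:[start] C:[err]
After 9 (send(from=C, to=B, msg='tick')): A:[resp] B:[start,tick] C:[err]
After 10 (process(B)): A:[resp] B:[tick] C:[err]
After 11 (send(from=A, to=C, msg='hello')): A:[resp] B:[tick] C:[err,hello]
After 12 (send(from=B, to=C, msg='sync')): A:[resp] B:[tick] C:[err,hello,sync]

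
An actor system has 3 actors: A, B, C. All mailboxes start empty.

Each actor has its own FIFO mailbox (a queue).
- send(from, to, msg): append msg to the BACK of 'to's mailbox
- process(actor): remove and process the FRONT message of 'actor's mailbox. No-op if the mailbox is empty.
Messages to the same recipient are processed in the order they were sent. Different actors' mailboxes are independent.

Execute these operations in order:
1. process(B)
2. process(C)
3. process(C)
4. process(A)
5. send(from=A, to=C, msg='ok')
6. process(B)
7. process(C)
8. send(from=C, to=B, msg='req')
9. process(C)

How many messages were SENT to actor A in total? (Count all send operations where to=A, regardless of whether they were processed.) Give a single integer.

After 1 (process(B)): A:[] B:[] C:[]
After 2 (process(C)): A:[] B:[] C:[]
After 3 (process(C)): A:[] B:[] C:[]
After 4 (process(A)): A:[] B:[] C:[]
After 5 (send(from=A, to=C, msg='ok')): A:[] B:[] C:[ok]
After 6 (process(B)): A:[] B:[] C:[ok]
After 7 (process(C)): A:[] B:[] C:[]
After 8 (send(from=C, to=B, msg='req')): A:[] B:[req] C:[]
After 9 (process(C)): A:[] B:[req] C:[]

Answer: 0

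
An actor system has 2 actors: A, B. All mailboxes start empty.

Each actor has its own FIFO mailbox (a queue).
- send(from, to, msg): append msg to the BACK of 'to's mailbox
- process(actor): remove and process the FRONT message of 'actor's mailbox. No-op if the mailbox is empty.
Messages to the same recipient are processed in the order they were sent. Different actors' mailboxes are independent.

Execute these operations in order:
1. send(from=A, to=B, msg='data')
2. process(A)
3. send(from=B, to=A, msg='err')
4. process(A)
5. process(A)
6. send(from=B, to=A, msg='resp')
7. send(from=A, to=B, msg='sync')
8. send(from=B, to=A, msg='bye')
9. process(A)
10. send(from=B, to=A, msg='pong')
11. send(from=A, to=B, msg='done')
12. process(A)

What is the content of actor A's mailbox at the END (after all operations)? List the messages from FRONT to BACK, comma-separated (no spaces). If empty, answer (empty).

After 1 (send(from=A, to=B, msg='data')): A:[] B:[data]
After 2 (process(A)): A:[] B:[data]
After 3 (send(from=B, to=A, msg='err')): A:[err] B:[data]
After 4 (process(A)): A:[] B:[data]
After 5 (process(A)): A:[] B:[data]
After 6 (send(from=B, to=A, msg='resp')): A:[resp] B:[data]
After 7 (send(from=A, to=B, msg='sync')): A:[resp] B:[data,sync]
After 8 (send(from=B, to=A, msg='bye')): A:[resp,bye] B:[data,sync]
After 9 (process(A)): A:[bye] B:[data,sync]
After 10 (send(from=B, to=A, msg='pong')): A:[bye,pong] B:[data,sync]
After 11 (send(from=A, to=B, msg='done')): A:[bye,pong] B:[data,sync,done]
After 12 (process(A)): A:[pong] B:[data,sync,done]

Answer: pong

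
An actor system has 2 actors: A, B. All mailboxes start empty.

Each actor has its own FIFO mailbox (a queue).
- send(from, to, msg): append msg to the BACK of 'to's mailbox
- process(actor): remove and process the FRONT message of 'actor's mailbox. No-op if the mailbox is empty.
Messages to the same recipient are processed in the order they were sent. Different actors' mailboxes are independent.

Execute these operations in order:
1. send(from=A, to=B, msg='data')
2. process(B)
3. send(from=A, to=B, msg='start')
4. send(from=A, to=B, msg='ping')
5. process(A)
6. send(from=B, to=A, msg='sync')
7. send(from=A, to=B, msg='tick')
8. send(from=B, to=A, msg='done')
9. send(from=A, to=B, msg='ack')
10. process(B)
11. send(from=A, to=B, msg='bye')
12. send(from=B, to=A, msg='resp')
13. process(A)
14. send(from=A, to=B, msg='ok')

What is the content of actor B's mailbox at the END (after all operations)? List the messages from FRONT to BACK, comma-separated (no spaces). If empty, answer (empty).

Answer: ping,tick,ack,bye,ok

Derivation:
After 1 (send(from=A, to=B, msg='data')): A:[] B:[data]
After 2 (process(B)): A:[] B:[]
After 3 (send(from=A, to=B, msg='start')): A:[] B:[start]
After 4 (send(from=A, to=B, msg='ping')): A:[] B:[start,ping]
After 5 (process(A)): A:[] B:[start,ping]
After 6 (send(from=B, to=A, msg='sync')): A:[sync] B:[start,ping]
After 7 (send(from=A, to=B, msg='tick')): A:[sync] B:[start,ping,tick]
After 8 (send(from=B, to=A, msg='done')): A:[sync,done] B:[start,ping,tick]
After 9 (send(from=A, to=B, msg='ack')): A:[sync,done] B:[start,ping,tick,ack]
After 10 (process(B)): A:[sync,done] B:[ping,tick,ack]
After 11 (send(from=A, to=B, msg='bye')): A:[sync,done] B:[ping,tick,ack,bye]
After 12 (send(from=B, to=A, msg='resp')): A:[sync,done,resp] B:[ping,tick,ack,bye]
After 13 (process(A)): A:[done,resp] B:[ping,tick,ack,bye]
After 14 (send(from=A, to=B, msg='ok')): A:[done,resp] B:[ping,tick,ack,bye,ok]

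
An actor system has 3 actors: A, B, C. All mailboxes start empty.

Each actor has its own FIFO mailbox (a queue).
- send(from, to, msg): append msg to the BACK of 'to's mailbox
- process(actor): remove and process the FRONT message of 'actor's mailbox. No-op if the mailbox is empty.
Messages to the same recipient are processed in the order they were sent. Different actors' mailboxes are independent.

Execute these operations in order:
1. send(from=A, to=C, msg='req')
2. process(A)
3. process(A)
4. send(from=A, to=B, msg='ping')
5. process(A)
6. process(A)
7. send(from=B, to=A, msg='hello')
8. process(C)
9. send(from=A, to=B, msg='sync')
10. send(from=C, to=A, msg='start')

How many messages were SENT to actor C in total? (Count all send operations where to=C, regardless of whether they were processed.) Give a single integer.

After 1 (send(from=A, to=C, msg='req')): A:[] B:[] C:[req]
After 2 (process(A)): A:[] B:[] C:[req]
After 3 (process(A)): A:[] B:[] C:[req]
After 4 (send(from=A, to=B, msg='ping')): A:[] B:[ping] C:[req]
After 5 (process(A)): A:[] B:[ping] C:[req]
After 6 (process(A)): A:[] B:[ping] C:[req]
After 7 (send(from=B, to=A, msg='hello')): A:[hello] B:[ping] C:[req]
After 8 (process(C)): A:[hello] B:[ping] C:[]
After 9 (send(from=A, to=B, msg='sync')): A:[hello] B:[ping,sync] C:[]
After 10 (send(from=C, to=A, msg='start')): A:[hello,start] B:[ping,sync] C:[]

Answer: 1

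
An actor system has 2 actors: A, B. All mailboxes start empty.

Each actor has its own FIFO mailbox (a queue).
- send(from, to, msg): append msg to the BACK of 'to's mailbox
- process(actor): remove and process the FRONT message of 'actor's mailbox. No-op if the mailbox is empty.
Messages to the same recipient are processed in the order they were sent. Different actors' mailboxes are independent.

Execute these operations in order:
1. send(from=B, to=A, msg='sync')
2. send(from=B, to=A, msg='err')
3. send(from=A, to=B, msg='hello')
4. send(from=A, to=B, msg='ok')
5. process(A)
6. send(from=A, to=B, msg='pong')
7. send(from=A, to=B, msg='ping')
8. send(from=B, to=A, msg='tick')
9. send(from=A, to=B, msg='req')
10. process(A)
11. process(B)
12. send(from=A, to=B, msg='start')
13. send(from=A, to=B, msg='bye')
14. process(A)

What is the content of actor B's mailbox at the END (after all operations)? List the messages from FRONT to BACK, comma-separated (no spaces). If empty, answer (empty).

Answer: ok,pong,ping,req,start,bye

Derivation:
After 1 (send(from=B, to=A, msg='sync')): A:[sync] B:[]
After 2 (send(from=B, to=A, msg='err')): A:[sync,err] B:[]
After 3 (send(from=A, to=B, msg='hello')): A:[sync,err] B:[hello]
After 4 (send(from=A, to=B, msg='ok')): A:[sync,err] B:[hello,ok]
After 5 (process(A)): A:[err] B:[hello,ok]
After 6 (send(from=A, to=B, msg='pong')): A:[err] B:[hello,ok,pong]
After 7 (send(from=A, to=B, msg='ping')): A:[err] B:[hello,ok,pong,ping]
After 8 (send(from=B, to=A, msg='tick')): A:[err,tick] B:[hello,ok,pong,ping]
After 9 (send(from=A, to=B, msg='req')): A:[err,tick] B:[hello,ok,pong,ping,req]
After 10 (process(A)): A:[tick] B:[hello,ok,pong,ping,req]
After 11 (process(B)): A:[tick] B:[ok,pong,ping,req]
After 12 (send(from=A, to=B, msg='start')): A:[tick] B:[ok,pong,ping,req,start]
After 13 (send(from=A, to=B, msg='bye')): A:[tick] B:[ok,pong,ping,req,start,bye]
After 14 (process(A)): A:[] B:[ok,pong,ping,req,start,bye]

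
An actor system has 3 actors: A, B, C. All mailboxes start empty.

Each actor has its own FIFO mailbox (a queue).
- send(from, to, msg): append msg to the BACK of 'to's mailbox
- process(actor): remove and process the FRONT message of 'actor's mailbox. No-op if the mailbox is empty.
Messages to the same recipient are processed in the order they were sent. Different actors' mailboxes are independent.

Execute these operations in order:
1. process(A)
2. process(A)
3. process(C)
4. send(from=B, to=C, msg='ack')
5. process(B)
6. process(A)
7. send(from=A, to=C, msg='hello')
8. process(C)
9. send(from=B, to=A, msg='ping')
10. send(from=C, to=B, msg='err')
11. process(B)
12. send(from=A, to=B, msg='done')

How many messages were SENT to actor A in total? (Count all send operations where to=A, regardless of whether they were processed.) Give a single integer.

After 1 (process(A)): A:[] B:[] C:[]
After 2 (process(A)): A:[] B:[] C:[]
After 3 (process(C)): A:[] B:[] C:[]
After 4 (send(from=B, to=C, msg='ack')): A:[] B:[] C:[ack]
After 5 (process(B)): A:[] B:[] C:[ack]
After 6 (process(A)): A:[] B:[] C:[ack]
After 7 (send(from=A, to=C, msg='hello')): A:[] B:[] C:[ack,hello]
After 8 (process(C)): A:[] B:[] C:[hello]
After 9 (send(from=B, to=A, msg='ping')): A:[ping] B:[] C:[hello]
After 10 (send(from=C, to=B, msg='err')): A:[ping] B:[err] C:[hello]
After 11 (process(B)): A:[ping] B:[] C:[hello]
After 12 (send(from=A, to=B, msg='done')): A:[ping] B:[done] C:[hello]

Answer: 1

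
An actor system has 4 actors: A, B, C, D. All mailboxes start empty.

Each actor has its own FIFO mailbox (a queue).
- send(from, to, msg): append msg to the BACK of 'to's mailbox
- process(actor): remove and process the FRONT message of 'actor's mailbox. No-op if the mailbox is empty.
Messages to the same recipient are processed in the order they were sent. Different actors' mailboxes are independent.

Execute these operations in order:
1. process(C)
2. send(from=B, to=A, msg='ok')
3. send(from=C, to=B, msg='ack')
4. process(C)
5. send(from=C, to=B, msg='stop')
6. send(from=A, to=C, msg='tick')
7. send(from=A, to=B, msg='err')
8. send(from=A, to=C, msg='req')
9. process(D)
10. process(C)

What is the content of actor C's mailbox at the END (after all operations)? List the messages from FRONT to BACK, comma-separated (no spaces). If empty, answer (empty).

Answer: req

Derivation:
After 1 (process(C)): A:[] B:[] C:[] D:[]
After 2 (send(from=B, to=A, msg='ok')): A:[ok] B:[] C:[] D:[]
After 3 (send(from=C, to=B, msg='ack')): A:[ok] B:[ack] C:[] D:[]
After 4 (process(C)): A:[ok] B:[ack] C:[] D:[]
After 5 (send(from=C, to=B, msg='stop')): A:[ok] B:[ack,stop] C:[] D:[]
After 6 (send(from=A, to=C, msg='tick')): A:[ok] B:[ack,stop] C:[tick] D:[]
After 7 (send(from=A, to=B, msg='err')): A:[ok] B:[ack,stop,err] C:[tick] D:[]
After 8 (send(from=A, to=C, msg='req')): A:[ok] B:[ack,stop,err] C:[tick,req] D:[]
After 9 (process(D)): A:[ok] B:[ack,stop,err] C:[tick,req] D:[]
After 10 (process(C)): A:[ok] B:[ack,stop,err] C:[req] D:[]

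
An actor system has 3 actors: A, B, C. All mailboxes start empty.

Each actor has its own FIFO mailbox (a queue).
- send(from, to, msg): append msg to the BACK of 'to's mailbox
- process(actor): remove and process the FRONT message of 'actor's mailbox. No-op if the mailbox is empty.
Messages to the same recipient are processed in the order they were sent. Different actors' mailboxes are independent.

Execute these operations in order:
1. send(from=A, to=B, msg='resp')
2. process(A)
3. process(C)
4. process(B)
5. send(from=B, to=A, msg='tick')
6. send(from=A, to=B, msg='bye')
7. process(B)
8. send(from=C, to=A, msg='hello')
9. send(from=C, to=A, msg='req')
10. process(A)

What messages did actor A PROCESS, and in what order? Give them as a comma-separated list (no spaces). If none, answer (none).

After 1 (send(from=A, to=B, msg='resp')): A:[] B:[resp] C:[]
After 2 (process(A)): A:[] B:[resp] C:[]
After 3 (process(C)): A:[] B:[resp] C:[]
After 4 (process(B)): A:[] B:[] C:[]
After 5 (send(from=B, to=A, msg='tick')): A:[tick] B:[] C:[]
After 6 (send(from=A, to=B, msg='bye')): A:[tick] B:[bye] C:[]
After 7 (process(B)): A:[tick] B:[] C:[]
After 8 (send(from=C, to=A, msg='hello')): A:[tick,hello] B:[] C:[]
After 9 (send(from=C, to=A, msg='req')): A:[tick,hello,req] B:[] C:[]
After 10 (process(A)): A:[hello,req] B:[] C:[]

Answer: tick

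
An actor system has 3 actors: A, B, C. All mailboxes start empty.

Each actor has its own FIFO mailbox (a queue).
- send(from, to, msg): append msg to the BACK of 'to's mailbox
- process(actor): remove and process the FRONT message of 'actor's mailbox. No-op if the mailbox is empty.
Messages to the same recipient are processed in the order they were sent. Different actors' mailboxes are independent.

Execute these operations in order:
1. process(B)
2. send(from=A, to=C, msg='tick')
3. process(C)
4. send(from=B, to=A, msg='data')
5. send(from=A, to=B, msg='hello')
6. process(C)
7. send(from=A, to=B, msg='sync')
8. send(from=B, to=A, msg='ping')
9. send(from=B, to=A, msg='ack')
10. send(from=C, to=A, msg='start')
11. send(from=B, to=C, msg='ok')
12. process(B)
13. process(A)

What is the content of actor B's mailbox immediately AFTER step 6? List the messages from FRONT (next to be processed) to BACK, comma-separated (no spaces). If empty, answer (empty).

After 1 (process(B)): A:[] B:[] C:[]
After 2 (send(from=A, to=C, msg='tick')): A:[] B:[] C:[tick]
After 3 (process(C)): A:[] B:[] C:[]
After 4 (send(from=B, to=A, msg='data')): A:[data] B:[] C:[]
After 5 (send(from=A, to=B, msg='hello')): A:[data] B:[hello] C:[]
After 6 (process(C)): A:[data] B:[hello] C:[]

hello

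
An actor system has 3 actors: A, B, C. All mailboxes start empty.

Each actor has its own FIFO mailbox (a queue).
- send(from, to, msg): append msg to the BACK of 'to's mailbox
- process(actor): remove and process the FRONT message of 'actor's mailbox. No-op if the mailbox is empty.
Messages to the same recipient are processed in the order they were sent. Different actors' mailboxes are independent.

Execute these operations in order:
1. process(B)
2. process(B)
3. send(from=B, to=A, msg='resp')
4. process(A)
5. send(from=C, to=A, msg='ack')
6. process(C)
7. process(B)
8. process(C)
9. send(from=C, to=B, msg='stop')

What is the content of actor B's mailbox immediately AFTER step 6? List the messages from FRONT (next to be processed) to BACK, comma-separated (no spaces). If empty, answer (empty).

After 1 (process(B)): A:[] B:[] C:[]
After 2 (process(B)): A:[] B:[] C:[]
After 3 (send(from=B, to=A, msg='resp')): A:[resp] B:[] C:[]
After 4 (process(A)): A:[] B:[] C:[]
After 5 (send(from=C, to=A, msg='ack')): A:[ack] B:[] C:[]
After 6 (process(C)): A:[ack] B:[] C:[]

(empty)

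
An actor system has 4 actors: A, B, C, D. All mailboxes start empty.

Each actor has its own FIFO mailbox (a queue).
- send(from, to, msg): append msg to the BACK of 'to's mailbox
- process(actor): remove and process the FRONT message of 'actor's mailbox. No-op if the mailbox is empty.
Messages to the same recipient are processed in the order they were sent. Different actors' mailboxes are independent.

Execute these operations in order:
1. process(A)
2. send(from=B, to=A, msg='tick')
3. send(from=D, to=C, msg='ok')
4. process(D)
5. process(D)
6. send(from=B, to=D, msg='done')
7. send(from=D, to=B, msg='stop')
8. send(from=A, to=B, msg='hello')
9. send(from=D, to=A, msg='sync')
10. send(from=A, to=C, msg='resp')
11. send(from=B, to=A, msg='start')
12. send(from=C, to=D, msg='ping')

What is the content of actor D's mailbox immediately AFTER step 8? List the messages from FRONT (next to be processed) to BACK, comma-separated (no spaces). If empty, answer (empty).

After 1 (process(A)): A:[] B:[] C:[] D:[]
After 2 (send(from=B, to=A, msg='tick')): A:[tick] B:[] C:[] D:[]
After 3 (send(from=D, to=C, msg='ok')): A:[tick] B:[] C:[ok] D:[]
After 4 (process(D)): A:[tick] B:[] C:[ok] D:[]
After 5 (process(D)): A:[tick] B:[] C:[ok] D:[]
After 6 (send(from=B, to=D, msg='done')): A:[tick] B:[] C:[ok] D:[done]
After 7 (send(from=D, to=B, msg='stop')): A:[tick] B:[stop] C:[ok] D:[done]
After 8 (send(from=A, to=B, msg='hello')): A:[tick] B:[stop,hello] C:[ok] D:[done]

done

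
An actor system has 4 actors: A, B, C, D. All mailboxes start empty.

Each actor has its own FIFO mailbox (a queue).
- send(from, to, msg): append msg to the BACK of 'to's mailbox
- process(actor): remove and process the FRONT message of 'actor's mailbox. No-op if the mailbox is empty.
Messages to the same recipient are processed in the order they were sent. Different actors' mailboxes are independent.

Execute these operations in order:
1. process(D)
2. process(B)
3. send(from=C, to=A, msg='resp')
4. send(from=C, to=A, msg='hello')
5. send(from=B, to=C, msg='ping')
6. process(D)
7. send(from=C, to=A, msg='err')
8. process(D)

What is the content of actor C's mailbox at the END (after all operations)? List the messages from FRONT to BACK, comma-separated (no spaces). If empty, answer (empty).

After 1 (process(D)): A:[] B:[] C:[] D:[]
After 2 (process(B)): A:[] B:[] C:[] D:[]
After 3 (send(from=C, to=A, msg='resp')): A:[resp] B:[] C:[] D:[]
After 4 (send(from=C, to=A, msg='hello')): A:[resp,hello] B:[] C:[] D:[]
After 5 (send(from=B, to=C, msg='ping')): A:[resp,hello] B:[] C:[ping] D:[]
After 6 (process(D)): A:[resp,hello] B:[] C:[ping] D:[]
After 7 (send(from=C, to=A, msg='err')): A:[resp,hello,err] B:[] C:[ping] D:[]
After 8 (process(D)): A:[resp,hello,err] B:[] C:[ping] D:[]

Answer: ping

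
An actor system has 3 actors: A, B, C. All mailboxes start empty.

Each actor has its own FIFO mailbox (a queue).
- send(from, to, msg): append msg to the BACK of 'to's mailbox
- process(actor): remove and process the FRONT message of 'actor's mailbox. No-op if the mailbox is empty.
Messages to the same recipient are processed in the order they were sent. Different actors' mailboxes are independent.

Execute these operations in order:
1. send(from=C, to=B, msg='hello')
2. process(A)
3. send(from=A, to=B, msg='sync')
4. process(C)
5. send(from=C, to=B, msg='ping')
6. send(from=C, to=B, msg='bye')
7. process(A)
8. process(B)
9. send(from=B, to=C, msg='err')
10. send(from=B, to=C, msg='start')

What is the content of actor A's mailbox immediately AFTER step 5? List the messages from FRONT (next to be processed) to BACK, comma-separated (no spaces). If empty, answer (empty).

After 1 (send(from=C, to=B, msg='hello')): A:[] B:[hello] C:[]
After 2 (process(A)): A:[] B:[hello] C:[]
After 3 (send(from=A, to=B, msg='sync')): A:[] B:[hello,sync] C:[]
After 4 (process(C)): A:[] B:[hello,sync] C:[]
After 5 (send(from=C, to=B, msg='ping')): A:[] B:[hello,sync,ping] C:[]

(empty)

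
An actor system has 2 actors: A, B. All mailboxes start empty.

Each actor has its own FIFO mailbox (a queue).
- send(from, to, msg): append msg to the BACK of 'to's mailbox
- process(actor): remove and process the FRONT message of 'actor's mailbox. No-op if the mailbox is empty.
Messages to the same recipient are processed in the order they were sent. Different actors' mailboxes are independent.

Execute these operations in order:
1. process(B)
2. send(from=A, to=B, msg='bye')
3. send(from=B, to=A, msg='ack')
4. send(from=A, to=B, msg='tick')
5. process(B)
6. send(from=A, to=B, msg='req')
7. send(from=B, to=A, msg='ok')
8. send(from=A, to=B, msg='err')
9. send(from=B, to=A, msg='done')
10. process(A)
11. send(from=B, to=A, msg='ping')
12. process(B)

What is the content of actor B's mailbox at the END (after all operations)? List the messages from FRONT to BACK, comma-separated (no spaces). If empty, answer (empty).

After 1 (process(B)): A:[] B:[]
After 2 (send(from=A, to=B, msg='bye')): A:[] B:[bye]
After 3 (send(from=B, to=A, msg='ack')): A:[ack] B:[bye]
After 4 (send(from=A, to=B, msg='tick')): A:[ack] B:[bye,tick]
After 5 (process(B)): A:[ack] B:[tick]
After 6 (send(from=A, to=B, msg='req')): A:[ack] B:[tick,req]
After 7 (send(from=B, to=A, msg='ok')): A:[ack,ok] B:[tick,req]
After 8 (send(from=A, to=B, msg='err')): A:[ack,ok] B:[tick,req,err]
After 9 (send(from=B, to=A, msg='done')): A:[ack,ok,done] B:[tick,req,err]
After 10 (process(A)): A:[ok,done] B:[tick,req,err]
After 11 (send(from=B, to=A, msg='ping')): A:[ok,done,ping] B:[tick,req,err]
After 12 (process(B)): A:[ok,done,ping] B:[req,err]

Answer: req,err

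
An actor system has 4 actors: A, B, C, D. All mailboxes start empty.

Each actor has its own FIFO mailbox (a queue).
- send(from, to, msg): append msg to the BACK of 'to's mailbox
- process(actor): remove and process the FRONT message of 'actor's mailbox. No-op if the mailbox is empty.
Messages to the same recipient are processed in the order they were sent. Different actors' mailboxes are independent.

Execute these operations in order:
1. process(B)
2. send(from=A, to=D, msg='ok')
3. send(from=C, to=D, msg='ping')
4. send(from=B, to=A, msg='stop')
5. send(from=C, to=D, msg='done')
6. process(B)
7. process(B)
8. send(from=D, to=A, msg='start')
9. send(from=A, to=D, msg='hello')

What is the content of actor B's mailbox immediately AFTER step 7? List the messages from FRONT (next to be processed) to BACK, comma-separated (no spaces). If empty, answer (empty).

After 1 (process(B)): A:[] B:[] C:[] D:[]
After 2 (send(from=A, to=D, msg='ok')): A:[] B:[] C:[] D:[ok]
After 3 (send(from=C, to=D, msg='ping')): A:[] B:[] C:[] D:[ok,ping]
After 4 (send(from=B, to=A, msg='stop')): A:[stop] B:[] C:[] D:[ok,ping]
After 5 (send(from=C, to=D, msg='done')): A:[stop] B:[] C:[] D:[ok,ping,done]
After 6 (process(B)): A:[stop] B:[] C:[] D:[ok,ping,done]
After 7 (process(B)): A:[stop] B:[] C:[] D:[ok,ping,done]

(empty)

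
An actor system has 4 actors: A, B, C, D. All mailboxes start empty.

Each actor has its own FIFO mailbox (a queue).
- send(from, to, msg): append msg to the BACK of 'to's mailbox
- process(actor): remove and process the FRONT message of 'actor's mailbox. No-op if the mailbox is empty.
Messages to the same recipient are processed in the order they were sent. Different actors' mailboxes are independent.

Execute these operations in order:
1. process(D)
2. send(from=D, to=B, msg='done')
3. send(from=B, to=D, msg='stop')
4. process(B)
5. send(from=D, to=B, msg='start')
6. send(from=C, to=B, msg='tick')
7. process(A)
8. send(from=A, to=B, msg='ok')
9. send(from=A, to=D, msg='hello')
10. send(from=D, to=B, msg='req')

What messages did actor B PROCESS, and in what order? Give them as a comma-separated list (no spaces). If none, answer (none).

Answer: done

Derivation:
After 1 (process(D)): A:[] B:[] C:[] D:[]
After 2 (send(from=D, to=B, msg='done')): A:[] B:[done] C:[] D:[]
After 3 (send(from=B, to=D, msg='stop')): A:[] B:[done] C:[] D:[stop]
After 4 (process(B)): A:[] B:[] C:[] D:[stop]
After 5 (send(from=D, to=B, msg='start')): A:[] B:[start] C:[] D:[stop]
After 6 (send(from=C, to=B, msg='tick')): A:[] B:[start,tick] C:[] D:[stop]
After 7 (process(A)): A:[] B:[start,tick] C:[] D:[stop]
After 8 (send(from=A, to=B, msg='ok')): A:[] B:[start,tick,ok] C:[] D:[stop]
After 9 (send(from=A, to=D, msg='hello')): A:[] B:[start,tick,ok] C:[] D:[stop,hello]
After 10 (send(from=D, to=B, msg='req')): A:[] B:[start,tick,ok,req] C:[] D:[stop,hello]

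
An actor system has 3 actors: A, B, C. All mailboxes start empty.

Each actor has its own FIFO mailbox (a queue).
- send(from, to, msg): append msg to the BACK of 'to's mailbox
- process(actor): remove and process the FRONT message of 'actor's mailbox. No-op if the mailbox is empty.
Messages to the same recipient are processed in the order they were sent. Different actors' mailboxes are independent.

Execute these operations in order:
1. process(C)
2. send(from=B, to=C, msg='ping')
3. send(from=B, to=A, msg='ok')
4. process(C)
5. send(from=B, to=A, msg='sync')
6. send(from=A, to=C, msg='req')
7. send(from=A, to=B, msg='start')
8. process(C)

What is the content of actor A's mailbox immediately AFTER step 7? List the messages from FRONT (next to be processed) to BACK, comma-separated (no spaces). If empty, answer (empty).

After 1 (process(C)): A:[] B:[] C:[]
After 2 (send(from=B, to=C, msg='ping')): A:[] B:[] C:[ping]
After 3 (send(from=B, to=A, msg='ok')): A:[ok] B:[] C:[ping]
After 4 (process(C)): A:[ok] B:[] C:[]
After 5 (send(from=B, to=A, msg='sync')): A:[ok,sync] B:[] C:[]
After 6 (send(from=A, to=C, msg='req')): A:[ok,sync] B:[] C:[req]
After 7 (send(from=A, to=B, msg='start')): A:[ok,sync] B:[start] C:[req]

ok,sync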